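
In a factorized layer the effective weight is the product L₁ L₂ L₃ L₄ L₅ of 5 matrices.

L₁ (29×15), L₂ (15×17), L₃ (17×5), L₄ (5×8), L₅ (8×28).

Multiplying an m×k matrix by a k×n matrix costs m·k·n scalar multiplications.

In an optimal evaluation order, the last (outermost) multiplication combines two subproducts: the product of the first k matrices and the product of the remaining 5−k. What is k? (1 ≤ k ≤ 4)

3

Adjacent pairs: L₁L₂ = 29·15·17 = 7395; L₂L₃ = 15·17·5 = 1275; L₃L₄ = 17·5·8 = 680; L₄L₅ = 5·8·28 = 1120.
Length 3: L₁..L₃: k=1: 0+1275+29·15·5=3450; k=2: 7395+0+29·17·5=9860 → min 3450 | L₂..L₄: k=2: 0+680+15·17·8=2720; k=3: 1275+0+15·5·8=1875 → min 1875 | L₃..L₅: k=3: 0+1120+17·5·28=3500; k=4: 680+0+17·8·28=4488 → min 3500.
Length 4: L₁..L₄: k=1: 0+1875+29·15·8=5355; k=2: 7395+680+29·17·8=12019; k=3: 3450+0+29·5·8=4610 → min 4610 | L₂..L₅: k=2: 0+3500+15·17·28=10640; k=3: 1275+1120+15·5·28=4495; k=4: 1875+0+15·8·28=5235 → min 4495.
Top-level splits: k=1: (L₁..L₁)·(L₂..L₅) → 0+4495+29·15·28 = 16675; k=2: (L₁..L₂)·(L₃..L₅) → 7395+3500+29·17·28 = 24699; k=3: (L₁..L₃)·(L₄..L₅) → 3450+1120+29·5·28 = 8630; k=4: (L₁..L₄)·(L₅..L₅) → 4610+0+29·8·28 = 11106.
Best split is after L₃, i.e. k = 3.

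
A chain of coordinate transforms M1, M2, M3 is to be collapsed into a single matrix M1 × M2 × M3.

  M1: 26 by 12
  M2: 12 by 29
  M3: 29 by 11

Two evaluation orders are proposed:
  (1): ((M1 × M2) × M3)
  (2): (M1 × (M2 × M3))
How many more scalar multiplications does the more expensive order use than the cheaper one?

Order (1) = ((M1 × M2) × M3): (M1 × M2): 26×12 by 12×29 → 26×29, cost 26·12·29 = 9048; ((M1 × M2) × M3): 26×29 by 29×11 → 26×11, cost 26·29·11 = 8294; cumulative 17342. Total 17342.
Order (2) = (M1 × (M2 × M3)): (M2 × M3): 12×29 by 29×11 → 12×11, cost 12·29·11 = 3828; (M1 × (M2 × M3)): 26×12 by 12×11 → 26×11, cost 26·12·11 = 3432; cumulative 7260. Total 7260.
Difference: |17342 − 7260| = 10082.

10082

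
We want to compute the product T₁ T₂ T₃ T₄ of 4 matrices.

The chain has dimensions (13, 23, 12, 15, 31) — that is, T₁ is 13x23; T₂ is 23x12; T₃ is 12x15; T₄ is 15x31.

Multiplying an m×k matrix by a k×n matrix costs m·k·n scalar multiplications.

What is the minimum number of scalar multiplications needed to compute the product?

11973

Adjacent pairs: T₁T₂ = 13·23·12 = 3588; T₂T₃ = 23·12·15 = 4140; T₃T₄ = 12·15·31 = 5580.
Length 3: T₁..T₃: k=1: 0+4140+13·23·15=8625; k=2: 3588+0+13·12·15=5928 → min 5928 | T₂..T₄: k=2: 0+5580+23·12·31=14136; k=3: 4140+0+23·15·31=14835 → min 14136.
Length 4: T₁..T₄: k=1: 0+14136+13·23·31=23405; k=2: 3588+5580+13·12·31=14004; k=3: 5928+0+13·15·31=11973 → min 11973.
Optimal order: (((T₁ T₂) T₃) T₄) with cost 11973.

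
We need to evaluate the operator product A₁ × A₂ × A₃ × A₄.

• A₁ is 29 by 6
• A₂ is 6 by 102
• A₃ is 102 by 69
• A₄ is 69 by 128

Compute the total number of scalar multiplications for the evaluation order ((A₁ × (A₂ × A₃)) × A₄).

(A₂ × A₃): 6×102 by 102×69 → 6×69, cost 6·102·69 = 42228
(A₁ × (A₂ × A₃)): 29×6 by 6×69 → 29×69, cost 29·6·69 = 12006; cumulative 54234
((A₁ × (A₂ × A₃)) × A₄): 29×69 by 69×128 → 29×128, cost 29·69·128 = 256128; cumulative 310362
Total: 310362 scalar multiplications.

310362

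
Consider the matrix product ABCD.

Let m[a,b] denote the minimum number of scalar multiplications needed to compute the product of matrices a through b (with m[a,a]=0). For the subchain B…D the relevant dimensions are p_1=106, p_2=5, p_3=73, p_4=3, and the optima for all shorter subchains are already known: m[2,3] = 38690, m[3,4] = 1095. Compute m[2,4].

m[2,4] = min over k∈[2,3] of m[2,k]+m[k+1,4]+p_{1}·p_k·p_{4}.
k=2: 0 + 1095 + 106·5·3 = 2685; k=3: 38690 + 0 + 106·73·3 = 61904.
Minimum: 2685 at k=2.

2685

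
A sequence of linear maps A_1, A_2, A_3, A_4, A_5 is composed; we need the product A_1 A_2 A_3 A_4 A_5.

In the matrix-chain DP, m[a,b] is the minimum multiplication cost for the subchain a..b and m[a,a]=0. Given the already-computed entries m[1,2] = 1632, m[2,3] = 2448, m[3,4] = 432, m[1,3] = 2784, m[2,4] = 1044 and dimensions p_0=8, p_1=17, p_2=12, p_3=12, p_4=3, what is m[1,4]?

1452

m[1,4] = min over k∈[1,3] of m[1,k]+m[k+1,4]+p_{0}·p_k·p_{4}.
k=1: 0 + 1044 + 8·17·3 = 1452; k=2: 1632 + 432 + 8·12·3 = 2352; k=3: 2784 + 0 + 8·12·3 = 3072.
Minimum: 1452 at k=1.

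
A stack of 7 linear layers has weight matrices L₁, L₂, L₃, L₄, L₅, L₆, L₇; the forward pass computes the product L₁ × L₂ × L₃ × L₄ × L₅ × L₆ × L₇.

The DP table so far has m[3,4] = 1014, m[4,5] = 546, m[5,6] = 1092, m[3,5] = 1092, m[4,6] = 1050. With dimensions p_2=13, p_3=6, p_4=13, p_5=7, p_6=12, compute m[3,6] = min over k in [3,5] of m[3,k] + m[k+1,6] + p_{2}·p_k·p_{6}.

m[3,6] = min over k∈[3,5] of m[3,k]+m[k+1,6]+p_{2}·p_k·p_{6}.
k=3: 0 + 1050 + 13·6·12 = 1986; k=4: 1014 + 1092 + 13·13·12 = 4134; k=5: 1092 + 0 + 13·7·12 = 2184.
Minimum: 1986 at k=3.

1986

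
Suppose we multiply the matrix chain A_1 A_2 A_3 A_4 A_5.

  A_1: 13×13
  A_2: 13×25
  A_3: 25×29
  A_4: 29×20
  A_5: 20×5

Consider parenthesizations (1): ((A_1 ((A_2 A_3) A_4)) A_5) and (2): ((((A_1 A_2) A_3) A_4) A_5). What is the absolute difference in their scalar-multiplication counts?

845

Order (1) = ((A_1 ((A_2 A_3) A_4)) A_5): (A_2 A_3): 13×25 by 25×29 → 13×29, cost 13·25·29 = 9425; ((A_2 A_3) A_4): 13×29 by 29×20 → 13×20, cost 13·29·20 = 7540; cumulative 16965; (A_1 ((A_2 A_3) A_4)): 13×13 by 13×20 → 13×20, cost 13·13·20 = 3380; cumulative 20345; ((A_1 ((A_2 A_3) A_4)) A_5): 13×20 by 20×5 → 13×5, cost 13·20·5 = 1300; cumulative 21645. Total 21645.
Order (2) = ((((A_1 A_2) A_3) A_4) A_5): (A_1 A_2): 13×13 by 13×25 → 13×25, cost 13·13·25 = 4225; ((A_1 A_2) A_3): 13×25 by 25×29 → 13×29, cost 13·25·29 = 9425; cumulative 13650; (((A_1 A_2) A_3) A_4): 13×29 by 29×20 → 13×20, cost 13·29·20 = 7540; cumulative 21190; ((((A_1 A_2) A_3) A_4) A_5): 13×20 by 20×5 → 13×5, cost 13·20·5 = 1300; cumulative 22490. Total 22490.
Difference: |21645 − 22490| = 845.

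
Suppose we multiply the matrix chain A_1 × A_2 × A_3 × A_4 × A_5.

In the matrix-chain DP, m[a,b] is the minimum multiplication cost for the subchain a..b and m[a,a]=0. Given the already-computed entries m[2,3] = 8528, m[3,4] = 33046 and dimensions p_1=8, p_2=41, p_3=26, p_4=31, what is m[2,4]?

14976

m[2,4] = min over k∈[2,3] of m[2,k]+m[k+1,4]+p_{1}·p_k·p_{4}.
k=2: 0 + 33046 + 8·41·31 = 43214; k=3: 8528 + 0 + 8·26·31 = 14976.
Minimum: 14976 at k=3.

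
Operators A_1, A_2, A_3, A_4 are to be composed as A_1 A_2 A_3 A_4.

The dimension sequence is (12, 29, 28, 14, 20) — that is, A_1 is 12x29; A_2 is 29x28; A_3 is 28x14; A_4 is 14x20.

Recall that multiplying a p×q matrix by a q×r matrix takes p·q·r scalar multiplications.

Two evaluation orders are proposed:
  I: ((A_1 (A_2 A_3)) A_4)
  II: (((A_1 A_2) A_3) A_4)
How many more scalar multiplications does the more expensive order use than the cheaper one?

1792

Order I = ((A_1 (A_2 A_3)) A_4): (A_2 A_3): 29×28 by 28×14 → 29×14, cost 29·28·14 = 11368; (A_1 (A_2 A_3)): 12×29 by 29×14 → 12×14, cost 12·29·14 = 4872; cumulative 16240; ((A_1 (A_2 A_3)) A_4): 12×14 by 14×20 → 12×20, cost 12·14·20 = 3360; cumulative 19600. Total 19600.
Order II = (((A_1 A_2) A_3) A_4): (A_1 A_2): 12×29 by 29×28 → 12×28, cost 12·29·28 = 9744; ((A_1 A_2) A_3): 12×28 by 28×14 → 12×14, cost 12·28·14 = 4704; cumulative 14448; (((A_1 A_2) A_3) A_4): 12×14 by 14×20 → 12×20, cost 12·14·20 = 3360; cumulative 17808. Total 17808.
Difference: |19600 − 17808| = 1792.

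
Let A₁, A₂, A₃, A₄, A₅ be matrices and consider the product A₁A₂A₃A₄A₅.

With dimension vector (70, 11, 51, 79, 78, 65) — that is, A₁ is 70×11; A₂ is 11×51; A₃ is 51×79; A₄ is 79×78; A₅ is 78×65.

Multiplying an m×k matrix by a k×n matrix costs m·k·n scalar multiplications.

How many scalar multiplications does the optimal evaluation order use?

217921

Adjacent pairs: A₁A₂ = 70·11·51 = 39270; A₂A₃ = 11·51·79 = 44319; A₃A₄ = 51·79·78 = 314262; A₄A₅ = 79·78·65 = 400530.
Length 3: A₁..A₃: k=1: 0+44319+70·11·79=105149; k=2: 39270+0+70·51·79=321300 → min 105149 | A₂..A₄: k=2: 0+314262+11·51·78=358020; k=3: 44319+0+11·79·78=112101 → min 112101 | A₃..A₅: k=3: 0+400530+51·79·65=662415; k=4: 314262+0+51·78·65=572832 → min 572832.
Length 4: A₁..A₄: k=1: 0+112101+70·11·78=172161; k=2: 39270+314262+70·51·78=631992; k=3: 105149+0+70·79·78=536489 → min 172161 | A₂..A₅: k=2: 0+572832+11·51·65=609297; k=3: 44319+400530+11·79·65=501334; k=4: 112101+0+11·78·65=167871 → min 167871.
Length 5: A₁..A₅: k=1: 0+167871+70·11·65=217921; k=2: 39270+572832+70·51·65=844152; k=3: 105149+400530+70·79·65=865129; k=4: 172161+0+70·78·65=527061 → min 217921.
Optimal order: (A₁(((A₂A₃)A₄)A₅)) with cost 217921.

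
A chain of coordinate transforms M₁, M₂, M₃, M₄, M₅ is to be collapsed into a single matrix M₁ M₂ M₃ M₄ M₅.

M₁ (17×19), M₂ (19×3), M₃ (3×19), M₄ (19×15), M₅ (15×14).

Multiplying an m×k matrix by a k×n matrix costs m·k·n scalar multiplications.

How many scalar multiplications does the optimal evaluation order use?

3168

Adjacent pairs: M₁M₂ = 17·19·3 = 969; M₂M₃ = 19·3·19 = 1083; M₃M₄ = 3·19·15 = 855; M₄M₅ = 19·15·14 = 3990.
Length 3: M₁..M₃: k=1: 0+1083+17·19·19=7220; k=2: 969+0+17·3·19=1938 → min 1938 | M₂..M₄: k=2: 0+855+19·3·15=1710; k=3: 1083+0+19·19·15=6498 → min 1710 | M₃..M₅: k=3: 0+3990+3·19·14=4788; k=4: 855+0+3·15·14=1485 → min 1485.
Length 4: M₁..M₄: k=1: 0+1710+17·19·15=6555; k=2: 969+855+17·3·15=2589; k=3: 1938+0+17·19·15=6783 → min 2589 | M₂..M₅: k=2: 0+1485+19·3·14=2283; k=3: 1083+3990+19·19·14=10127; k=4: 1710+0+19·15·14=5700 → min 2283.
Length 5: M₁..M₅: k=1: 0+2283+17·19·14=6805; k=2: 969+1485+17·3·14=3168; k=3: 1938+3990+17·19·14=10450; k=4: 2589+0+17·15·14=6159 → min 3168.
Optimal order: ((M₁ M₂) ((M₃ M₄) M₅)) with cost 3168.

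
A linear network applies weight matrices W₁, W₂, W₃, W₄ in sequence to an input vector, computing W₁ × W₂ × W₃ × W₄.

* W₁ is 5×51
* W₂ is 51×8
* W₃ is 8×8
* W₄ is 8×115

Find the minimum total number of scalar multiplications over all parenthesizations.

Adjacent pairs: W₁W₂ = 5·51·8 = 2040; W₂W₃ = 51·8·8 = 3264; W₃W₄ = 8·8·115 = 7360.
Length 3: W₁..W₃: k=1: 0+3264+5·51·8=5304; k=2: 2040+0+5·8·8=2360 → min 2360 | W₂..W₄: k=2: 0+7360+51·8·115=54280; k=3: 3264+0+51·8·115=50184 → min 50184.
Length 4: W₁..W₄: k=1: 0+50184+5·51·115=79509; k=2: 2040+7360+5·8·115=14000; k=3: 2360+0+5·8·115=6960 → min 6960.
Optimal order: (((W₁ × W₂) × W₃) × W₄) with cost 6960.

6960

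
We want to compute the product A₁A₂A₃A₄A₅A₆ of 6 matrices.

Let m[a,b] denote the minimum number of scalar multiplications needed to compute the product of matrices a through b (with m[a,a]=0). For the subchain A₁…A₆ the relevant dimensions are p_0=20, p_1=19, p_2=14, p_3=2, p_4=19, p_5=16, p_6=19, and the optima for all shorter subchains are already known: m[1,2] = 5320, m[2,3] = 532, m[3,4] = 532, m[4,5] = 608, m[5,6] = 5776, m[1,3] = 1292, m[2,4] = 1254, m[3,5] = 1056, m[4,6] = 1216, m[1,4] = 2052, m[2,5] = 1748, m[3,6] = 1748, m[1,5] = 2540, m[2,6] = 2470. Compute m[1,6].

3268

m[1,6] = min over k∈[1,5] of m[1,k]+m[k+1,6]+p_{0}·p_k·p_{6}.
k=1: 0 + 2470 + 20·19·19 = 9690; k=2: 5320 + 1748 + 20·14·19 = 12388; k=3: 1292 + 1216 + 20·2·19 = 3268; k=4: 2052 + 5776 + 20·19·19 = 15048; k=5: 2540 + 0 + 20·16·19 = 8620.
Minimum: 3268 at k=3.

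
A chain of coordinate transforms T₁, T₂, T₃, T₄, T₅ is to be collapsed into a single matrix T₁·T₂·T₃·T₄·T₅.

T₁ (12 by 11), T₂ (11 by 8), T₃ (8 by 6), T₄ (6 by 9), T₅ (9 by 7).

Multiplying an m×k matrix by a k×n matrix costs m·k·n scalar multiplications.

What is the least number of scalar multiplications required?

Adjacent pairs: T₁T₂ = 12·11·8 = 1056; T₂T₃ = 11·8·6 = 528; T₃T₄ = 8·6·9 = 432; T₄T₅ = 6·9·7 = 378.
Length 3: T₁..T₃: k=1: 0+528+12·11·6=1320; k=2: 1056+0+12·8·6=1632 → min 1320 | T₂..T₄: k=2: 0+432+11·8·9=1224; k=3: 528+0+11·6·9=1122 → min 1122 | T₃..T₅: k=3: 0+378+8·6·7=714; k=4: 432+0+8·9·7=936 → min 714.
Length 4: T₁..T₄: k=1: 0+1122+12·11·9=2310; k=2: 1056+432+12·8·9=2352; k=3: 1320+0+12·6·9=1968 → min 1968 | T₂..T₅: k=2: 0+714+11·8·7=1330; k=3: 528+378+11·6·7=1368; k=4: 1122+0+11·9·7=1815 → min 1330.
Length 5: T₁..T₅: k=1: 0+1330+12·11·7=2254; k=2: 1056+714+12·8·7=2442; k=3: 1320+378+12·6·7=2202; k=4: 1968+0+12·9·7=2724 → min 2202.
Optimal order: ((T₁·(T₂·T₃))·(T₄·T₅)) with cost 2202.

2202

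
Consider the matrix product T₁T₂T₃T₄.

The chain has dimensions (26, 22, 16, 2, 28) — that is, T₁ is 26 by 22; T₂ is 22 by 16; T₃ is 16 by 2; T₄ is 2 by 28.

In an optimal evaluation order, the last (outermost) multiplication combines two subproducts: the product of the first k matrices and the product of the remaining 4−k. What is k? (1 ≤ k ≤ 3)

3

Adjacent pairs: T₁T₂ = 26·22·16 = 9152; T₂T₃ = 22·16·2 = 704; T₃T₄ = 16·2·28 = 896.
Length 3: T₁..T₃: k=1: 0+704+26·22·2=1848; k=2: 9152+0+26·16·2=9984 → min 1848 | T₂..T₄: k=2: 0+896+22·16·28=10752; k=3: 704+0+22·2·28=1936 → min 1936.
Top-level splits: k=1: (T₁..T₁)·(T₂..T₄) → 0+1936+26·22·28 = 17952; k=2: (T₁..T₂)·(T₃..T₄) → 9152+896+26·16·28 = 21696; k=3: (T₁..T₃)·(T₄..T₄) → 1848+0+26·2·28 = 3304.
Best split is after T₃, i.e. k = 3.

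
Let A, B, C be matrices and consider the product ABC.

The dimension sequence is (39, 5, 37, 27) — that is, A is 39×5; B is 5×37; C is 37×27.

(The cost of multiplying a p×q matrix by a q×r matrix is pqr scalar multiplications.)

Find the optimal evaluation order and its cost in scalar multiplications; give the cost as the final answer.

(A(BC)): cost 10260.
((AB)C): cost 46176.
Optimal: (A(BC)) with cost 10260.

10260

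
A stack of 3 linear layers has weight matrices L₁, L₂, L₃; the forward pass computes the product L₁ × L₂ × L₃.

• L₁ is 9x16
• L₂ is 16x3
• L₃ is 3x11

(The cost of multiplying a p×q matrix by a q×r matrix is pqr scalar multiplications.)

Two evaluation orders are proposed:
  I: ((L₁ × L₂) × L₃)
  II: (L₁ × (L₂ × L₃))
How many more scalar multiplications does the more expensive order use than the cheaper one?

1383

Order I = ((L₁ × L₂) × L₃): (L₁ × L₂): 9×16 by 16×3 → 9×3, cost 9·16·3 = 432; ((L₁ × L₂) × L₃): 9×3 by 3×11 → 9×11, cost 9·3·11 = 297; cumulative 729. Total 729.
Order II = (L₁ × (L₂ × L₃)): (L₂ × L₃): 16×3 by 3×11 → 16×11, cost 16·3·11 = 528; (L₁ × (L₂ × L₃)): 9×16 by 16×11 → 9×11, cost 9·16·11 = 1584; cumulative 2112. Total 2112.
Difference: |729 − 2112| = 1383.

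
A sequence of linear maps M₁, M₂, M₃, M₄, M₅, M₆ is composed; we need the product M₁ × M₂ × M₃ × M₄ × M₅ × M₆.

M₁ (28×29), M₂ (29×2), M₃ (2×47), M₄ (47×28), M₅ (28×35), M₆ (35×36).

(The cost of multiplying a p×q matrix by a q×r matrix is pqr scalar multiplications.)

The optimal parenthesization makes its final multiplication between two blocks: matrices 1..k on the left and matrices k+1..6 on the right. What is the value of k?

Adjacent pairs: M₁M₂ = 28·29·2 = 1624; M₂M₃ = 29·2·47 = 2726; M₃M₄ = 2·47·28 = 2632; M₄M₅ = 47·28·35 = 46060; M₅M₆ = 28·35·36 = 35280.
Length 3: M₁..M₃: k=1: 0+2726+28·29·47=40890; k=2: 1624+0+28·2·47=4256 → min 4256 | M₂..M₄: k=2: 0+2632+29·2·28=4256; k=3: 2726+0+29·47·28=40890 → min 4256 | M₃..M₅: k=3: 0+46060+2·47·35=49350; k=4: 2632+0+2·28·35=4592 → min 4592 | M₄..M₆: k=4: 0+35280+47·28·36=82656; k=5: 46060+0+47·35·36=105280 → min 82656.
Length 4: M₁..M₄: k=1: 0+4256+28·29·28=26992; k=2: 1624+2632+28·2·28=5824; k=3: 4256+0+28·47·28=41104 → min 5824 | M₂..M₅: k=2: 0+4592+29·2·35=6622; k=3: 2726+46060+29·47·35=96491; k=4: 4256+0+29·28·35=32676 → min 6622 | M₃..M₆: k=3: 0+82656+2·47·36=86040; k=4: 2632+35280+2·28·36=39928; k=5: 4592+0+2·35·36=7112 → min 7112.
Length 5: M₁..M₅: k=1: 0+6622+28·29·35=35042; k=2: 1624+4592+28·2·35=8176; k=3: 4256+46060+28·47·35=96376; k=4: 5824+0+28·28·35=33264 → min 8176 | M₂..M₆: k=2: 0+7112+29·2·36=9200; k=3: 2726+82656+29·47·36=134450; k=4: 4256+35280+29·28·36=68768; k=5: 6622+0+29·35·36=43162 → min 9200.
Top-level splits: k=1: (M₁..M₁)·(M₂..M₆) → 0+9200+28·29·36 = 38432; k=2: (M₁..M₂)·(M₃..M₆) → 1624+7112+28·2·36 = 10752; k=3: (M₁..M₃)·(M₄..M₆) → 4256+82656+28·47·36 = 134288; k=4: (M₁..M₄)·(M₅..M₆) → 5824+35280+28·28·36 = 69328; k=5: (M₁..M₅)·(M₆..M₆) → 8176+0+28·35·36 = 43456.
Best split is after M₂, i.e. k = 2.

2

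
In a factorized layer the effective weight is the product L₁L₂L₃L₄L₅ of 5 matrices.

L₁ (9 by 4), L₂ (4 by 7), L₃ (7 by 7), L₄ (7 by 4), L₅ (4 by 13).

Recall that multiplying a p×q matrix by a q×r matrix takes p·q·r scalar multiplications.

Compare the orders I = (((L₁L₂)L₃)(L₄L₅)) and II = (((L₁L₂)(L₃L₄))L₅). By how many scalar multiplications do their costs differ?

708

Order I = (((L₁L₂)L₃)(L₄L₅)): (L₁L₂): 9×4 by 4×7 → 9×7, cost 9·4·7 = 252; ((L₁L₂)L₃): 9×7 by 7×7 → 9×7, cost 9·7·7 = 441; cumulative 693; (L₄L₅): 7×4 by 4×13 → 7×13, cost 7·4·13 = 364; (((L₁L₂)L₃)(L₄L₅)): 9×7 by 7×13 → 9×13, cost 9·7·13 = 819; cumulative 1876. Total 1876.
Order II = (((L₁L₂)(L₃L₄))L₅): (L₁L₂): 9×4 by 4×7 → 9×7, cost 9·4·7 = 252; (L₃L₄): 7×7 by 7×4 → 7×4, cost 7·7·4 = 196; ((L₁L₂)(L₃L₄)): 9×7 by 7×4 → 9×4, cost 9·7·4 = 252; cumulative 700; (((L₁L₂)(L₃L₄))L₅): 9×4 by 4×13 → 9×13, cost 9·4·13 = 468; cumulative 1168. Total 1168.
Difference: |1876 − 1168| = 708.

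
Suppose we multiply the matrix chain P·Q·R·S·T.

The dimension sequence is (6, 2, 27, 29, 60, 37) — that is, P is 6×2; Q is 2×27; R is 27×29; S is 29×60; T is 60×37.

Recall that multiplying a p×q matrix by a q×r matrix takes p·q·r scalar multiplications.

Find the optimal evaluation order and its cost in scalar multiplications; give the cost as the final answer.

Adjacent pairs: PQ = 6·2·27 = 324; QR = 2·27·29 = 1566; RS = 27·29·60 = 46980; ST = 29·60·37 = 64380.
Length 3: P..R: k=1: 0+1566+6·2·29=1914; k=2: 324+0+6·27·29=5022 → min 1914 | Q..S: k=2: 0+46980+2·27·60=50220; k=3: 1566+0+2·29·60=5046 → min 5046 | R..T: k=3: 0+64380+27·29·37=93351; k=4: 46980+0+27·60·37=106920 → min 93351.
Length 4: P..S: k=1: 0+5046+6·2·60=5766; k=2: 324+46980+6·27·60=57024; k=3: 1914+0+6·29·60=12354 → min 5766 | Q..T: k=2: 0+93351+2·27·37=95349; k=3: 1566+64380+2·29·37=68092; k=4: 5046+0+2·60·37=9486 → min 9486.
Length 5: P..T: k=1: 0+9486+6·2·37=9930; k=2: 324+93351+6·27·37=99669; k=3: 1914+64380+6·29·37=72732; k=4: 5766+0+6·60·37=19086 → min 9930.
Optimal parenthesization: (P·(((Q·R)·S)·T)) with cost 9930.

9930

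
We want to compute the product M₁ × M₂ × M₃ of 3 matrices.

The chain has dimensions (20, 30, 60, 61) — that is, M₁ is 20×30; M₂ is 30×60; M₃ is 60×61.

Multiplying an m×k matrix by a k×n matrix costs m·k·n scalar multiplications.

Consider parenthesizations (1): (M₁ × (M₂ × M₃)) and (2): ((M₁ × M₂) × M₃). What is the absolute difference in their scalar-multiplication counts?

37200

Order (1) = (M₁ × (M₂ × M₃)): (M₂ × M₃): 30×60 by 60×61 → 30×61, cost 30·60·61 = 109800; (M₁ × (M₂ × M₃)): 20×30 by 30×61 → 20×61, cost 20·30·61 = 36600; cumulative 146400. Total 146400.
Order (2) = ((M₁ × M₂) × M₃): (M₁ × M₂): 20×30 by 30×60 → 20×60, cost 20·30·60 = 36000; ((M₁ × M₂) × M₃): 20×60 by 60×61 → 20×61, cost 20·60·61 = 73200; cumulative 109200. Total 109200.
Difference: |146400 − 109200| = 37200.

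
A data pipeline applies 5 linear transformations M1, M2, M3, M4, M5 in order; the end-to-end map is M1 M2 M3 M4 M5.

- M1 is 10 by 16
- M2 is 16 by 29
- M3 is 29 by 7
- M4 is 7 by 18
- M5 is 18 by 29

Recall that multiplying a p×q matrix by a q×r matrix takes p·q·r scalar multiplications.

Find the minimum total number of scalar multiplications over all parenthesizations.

10052

Adjacent pairs: M1M2 = 10·16·29 = 4640; M2M3 = 16·29·7 = 3248; M3M4 = 29·7·18 = 3654; M4M5 = 7·18·29 = 3654.
Length 3: M1..M3: k=1: 0+3248+10·16·7=4368; k=2: 4640+0+10·29·7=6670 → min 4368 | M2..M4: k=2: 0+3654+16·29·18=12006; k=3: 3248+0+16·7·18=5264 → min 5264 | M3..M5: k=3: 0+3654+29·7·29=9541; k=4: 3654+0+29·18·29=18792 → min 9541.
Length 4: M1..M4: k=1: 0+5264+10·16·18=8144; k=2: 4640+3654+10·29·18=13514; k=3: 4368+0+10·7·18=5628 → min 5628 | M2..M5: k=2: 0+9541+16·29·29=22997; k=3: 3248+3654+16·7·29=10150; k=4: 5264+0+16·18·29=13616 → min 10150.
Length 5: M1..M5: k=1: 0+10150+10·16·29=14790; k=2: 4640+9541+10·29·29=22591; k=3: 4368+3654+10·7·29=10052; k=4: 5628+0+10·18·29=10848 → min 10052.
Optimal order: ((M1 (M2 M3)) (M4 M5)) with cost 10052.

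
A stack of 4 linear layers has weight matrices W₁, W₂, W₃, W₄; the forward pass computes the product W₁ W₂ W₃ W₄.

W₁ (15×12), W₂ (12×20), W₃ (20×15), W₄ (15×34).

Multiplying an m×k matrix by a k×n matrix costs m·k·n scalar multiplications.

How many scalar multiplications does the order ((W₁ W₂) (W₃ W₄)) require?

24000

(W₁ W₂): 15×12 by 12×20 → 15×20, cost 15·12·20 = 3600
(W₃ W₄): 20×15 by 15×34 → 20×34, cost 20·15·34 = 10200
((W₁ W₂) (W₃ W₄)): 15×20 by 20×34 → 15×34, cost 15·20·34 = 10200; cumulative 24000
Total: 24000 scalar multiplications.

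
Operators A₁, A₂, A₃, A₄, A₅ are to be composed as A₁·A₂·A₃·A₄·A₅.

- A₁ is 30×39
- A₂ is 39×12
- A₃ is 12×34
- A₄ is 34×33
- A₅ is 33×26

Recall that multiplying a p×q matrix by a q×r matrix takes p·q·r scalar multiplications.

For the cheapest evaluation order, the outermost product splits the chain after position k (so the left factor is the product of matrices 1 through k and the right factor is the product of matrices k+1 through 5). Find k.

Adjacent pairs: A₁A₂ = 30·39·12 = 14040; A₂A₃ = 39·12·34 = 15912; A₃A₄ = 12·34·33 = 13464; A₄A₅ = 34·33·26 = 29172.
Length 3: A₁..A₃: k=1: 0+15912+30·39·34=55692; k=2: 14040+0+30·12·34=26280 → min 26280 | A₂..A₄: k=2: 0+13464+39·12·33=28908; k=3: 15912+0+39·34·33=59670 → min 28908 | A₃..A₅: k=3: 0+29172+12·34·26=39780; k=4: 13464+0+12·33·26=23760 → min 23760.
Length 4: A₁..A₄: k=1: 0+28908+30·39·33=67518; k=2: 14040+13464+30·12·33=39384; k=3: 26280+0+30·34·33=59940 → min 39384 | A₂..A₅: k=2: 0+23760+39·12·26=35928; k=3: 15912+29172+39·34·26=79560; k=4: 28908+0+39·33·26=62370 → min 35928.
Top-level splits: k=1: (A₁..A₁)·(A₂..A₅) → 0+35928+30·39·26 = 66348; k=2: (A₁..A₂)·(A₃..A₅) → 14040+23760+30·12·26 = 47160; k=3: (A₁..A₃)·(A₄..A₅) → 26280+29172+30·34·26 = 81972; k=4: (A₁..A₄)·(A₅..A₅) → 39384+0+30·33·26 = 65124.
Best split is after A₂, i.e. k = 2.

2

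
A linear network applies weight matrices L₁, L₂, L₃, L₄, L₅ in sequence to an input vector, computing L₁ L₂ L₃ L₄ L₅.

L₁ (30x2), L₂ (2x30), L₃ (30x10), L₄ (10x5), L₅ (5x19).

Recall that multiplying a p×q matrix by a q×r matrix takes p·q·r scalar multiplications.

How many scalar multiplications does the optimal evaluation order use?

Adjacent pairs: L₁L₂ = 30·2·30 = 1800; L₂L₃ = 2·30·10 = 600; L₃L₄ = 30·10·5 = 1500; L₄L₅ = 10·5·19 = 950.
Length 3: L₁..L₃: k=1: 0+600+30·2·10=1200; k=2: 1800+0+30·30·10=10800 → min 1200 | L₂..L₄: k=2: 0+1500+2·30·5=1800; k=3: 600+0+2·10·5=700 → min 700 | L₃..L₅: k=3: 0+950+30·10·19=6650; k=4: 1500+0+30·5·19=4350 → min 4350.
Length 4: L₁..L₄: k=1: 0+700+30·2·5=1000; k=2: 1800+1500+30·30·5=7800; k=3: 1200+0+30·10·5=2700 → min 1000 | L₂..L₅: k=2: 0+4350+2·30·19=5490; k=3: 600+950+2·10·19=1930; k=4: 700+0+2·5·19=890 → min 890.
Length 5: L₁..L₅: k=1: 0+890+30·2·19=2030; k=2: 1800+4350+30·30·19=23250; k=3: 1200+950+30·10·19=7850; k=4: 1000+0+30·5·19=3850 → min 2030.
Optimal order: (L₁ (((L₂ L₃) L₄) L₅)) with cost 2030.

2030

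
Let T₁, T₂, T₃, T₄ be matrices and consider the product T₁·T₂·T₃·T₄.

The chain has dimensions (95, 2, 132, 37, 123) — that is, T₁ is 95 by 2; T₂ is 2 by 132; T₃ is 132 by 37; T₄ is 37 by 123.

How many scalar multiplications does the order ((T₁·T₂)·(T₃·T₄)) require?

2168232

(T₁·T₂): 95×2 by 2×132 → 95×132, cost 95·2·132 = 25080
(T₃·T₄): 132×37 by 37×123 → 132×123, cost 132·37·123 = 600732
((T₁·T₂)·(T₃·T₄)): 95×132 by 132×123 → 95×123, cost 95·132·123 = 1542420; cumulative 2168232
Total: 2168232 scalar multiplications.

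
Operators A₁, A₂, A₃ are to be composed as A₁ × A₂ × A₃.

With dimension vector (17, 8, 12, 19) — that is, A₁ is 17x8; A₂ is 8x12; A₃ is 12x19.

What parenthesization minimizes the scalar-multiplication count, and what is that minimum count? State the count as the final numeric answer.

4408

(A₁ × (A₂ × A₃)): cost 4408.
((A₁ × A₂) × A₃): cost 5508.
Optimal: (A₁ × (A₂ × A₃)) with cost 4408.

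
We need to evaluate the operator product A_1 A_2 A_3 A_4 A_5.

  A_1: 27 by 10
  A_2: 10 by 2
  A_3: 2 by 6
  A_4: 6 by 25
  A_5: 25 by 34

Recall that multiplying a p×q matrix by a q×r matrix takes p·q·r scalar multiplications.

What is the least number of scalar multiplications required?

Adjacent pairs: A_1A_2 = 27·10·2 = 540; A_2A_3 = 10·2·6 = 120; A_3A_4 = 2·6·25 = 300; A_4A_5 = 6·25·34 = 5100.
Length 3: A_1..A_3: k=1: 0+120+27·10·6=1740; k=2: 540+0+27·2·6=864 → min 864 | A_2..A_4: k=2: 0+300+10·2·25=800; k=3: 120+0+10·6·25=1620 → min 800 | A_3..A_5: k=3: 0+5100+2·6·34=5508; k=4: 300+0+2·25·34=2000 → min 2000.
Length 4: A_1..A_4: k=1: 0+800+27·10·25=7550; k=2: 540+300+27·2·25=2190; k=3: 864+0+27·6·25=4914 → min 2190 | A_2..A_5: k=2: 0+2000+10·2·34=2680; k=3: 120+5100+10·6·34=7260; k=4: 800+0+10·25·34=9300 → min 2680.
Length 5: A_1..A_5: k=1: 0+2680+27·10·34=11860; k=2: 540+2000+27·2·34=4376; k=3: 864+5100+27·6·34=11472; k=4: 2190+0+27·25·34=25140 → min 4376.
Optimal order: ((A_1 A_2) ((A_3 A_4) A_5)) with cost 4376.

4376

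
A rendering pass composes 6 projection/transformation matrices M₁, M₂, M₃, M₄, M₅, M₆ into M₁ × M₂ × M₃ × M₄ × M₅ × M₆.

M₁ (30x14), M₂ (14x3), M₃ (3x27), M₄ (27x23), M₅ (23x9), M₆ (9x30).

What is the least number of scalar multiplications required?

7254

Adjacent pairs: M₁M₂ = 30·14·3 = 1260; M₂M₃ = 14·3·27 = 1134; M₃M₄ = 3·27·23 = 1863; M₄M₅ = 27·23·9 = 5589; M₅M₆ = 23·9·30 = 6210.
Length 3: M₁..M₃: k=1: 0+1134+30·14·27=12474; k=2: 1260+0+30·3·27=3690 → min 3690 | M₂..M₄: k=2: 0+1863+14·3·23=2829; k=3: 1134+0+14·27·23=9828 → min 2829 | M₃..M₅: k=3: 0+5589+3·27·9=6318; k=4: 1863+0+3·23·9=2484 → min 2484 | M₄..M₆: k=4: 0+6210+27·23·30=24840; k=5: 5589+0+27·9·30=12879 → min 12879.
Length 4: M₁..M₄: k=1: 0+2829+30·14·23=12489; k=2: 1260+1863+30·3·23=5193; k=3: 3690+0+30·27·23=22320 → min 5193 | M₂..M₅: k=2: 0+2484+14·3·9=2862; k=3: 1134+5589+14·27·9=10125; k=4: 2829+0+14·23·9=5727 → min 2862 | M₃..M₆: k=3: 0+12879+3·27·30=15309; k=4: 1863+6210+3·23·30=10143; k=5: 2484+0+3·9·30=3294 → min 3294.
Length 5: M₁..M₅: k=1: 0+2862+30·14·9=6642; k=2: 1260+2484+30·3·9=4554; k=3: 3690+5589+30·27·9=16569; k=4: 5193+0+30·23·9=11403 → min 4554 | M₂..M₆: k=2: 0+3294+14·3·30=4554; k=3: 1134+12879+14·27·30=25353; k=4: 2829+6210+14·23·30=18699; k=5: 2862+0+14·9·30=6642 → min 4554.
Length 6: M₁..M₆: k=1: 0+4554+30·14·30=17154; k=2: 1260+3294+30·3·30=7254; k=3: 3690+12879+30·27·30=40869; k=4: 5193+6210+30·23·30=32103; k=5: 4554+0+30·9·30=12654 → min 7254.
Optimal order: ((M₁ × M₂) × (((M₃ × M₄) × M₅) × M₆)) with cost 7254.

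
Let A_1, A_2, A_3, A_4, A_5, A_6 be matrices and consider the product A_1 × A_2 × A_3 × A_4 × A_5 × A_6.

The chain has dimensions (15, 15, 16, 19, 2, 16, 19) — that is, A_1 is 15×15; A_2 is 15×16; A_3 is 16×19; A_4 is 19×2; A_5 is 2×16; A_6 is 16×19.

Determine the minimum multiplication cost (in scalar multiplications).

Adjacent pairs: A_1A_2 = 15·15·16 = 3600; A_2A_3 = 15·16·19 = 4560; A_3A_4 = 16·19·2 = 608; A_4A_5 = 19·2·16 = 608; A_5A_6 = 2·16·19 = 608.
Length 3: A_1..A_3: k=1: 0+4560+15·15·19=8835; k=2: 3600+0+15·16·19=8160 → min 8160 | A_2..A_4: k=2: 0+608+15·16·2=1088; k=3: 4560+0+15·19·2=5130 → min 1088 | A_3..A_5: k=3: 0+608+16·19·16=5472; k=4: 608+0+16·2·16=1120 → min 1120 | A_4..A_6: k=4: 0+608+19·2·19=1330; k=5: 608+0+19·16·19=6384 → min 1330.
Length 4: A_1..A_4: k=1: 0+1088+15·15·2=1538; k=2: 3600+608+15·16·2=4688; k=3: 8160+0+15·19·2=8730 → min 1538 | A_2..A_5: k=2: 0+1120+15·16·16=4960; k=3: 4560+608+15·19·16=9728; k=4: 1088+0+15·2·16=1568 → min 1568 | A_3..A_6: k=3: 0+1330+16·19·19=7106; k=4: 608+608+16·2·19=1824; k=5: 1120+0+16·16·19=5984 → min 1824.
Length 5: A_1..A_5: k=1: 0+1568+15·15·16=5168; k=2: 3600+1120+15·16·16=8560; k=3: 8160+608+15·19·16=13328; k=4: 1538+0+15·2·16=2018 → min 2018 | A_2..A_6: k=2: 0+1824+15·16·19=6384; k=3: 4560+1330+15·19·19=11305; k=4: 1088+608+15·2·19=2266; k=5: 1568+0+15·16·19=6128 → min 2266.
Length 6: A_1..A_6: k=1: 0+2266+15·15·19=6541; k=2: 3600+1824+15·16·19=9984; k=3: 8160+1330+15·19·19=14905; k=4: 1538+608+15·2·19=2716; k=5: 2018+0+15·16·19=6578 → min 2716.
Optimal order: ((A_1 × (A_2 × (A_3 × A_4))) × (A_5 × A_6)) with cost 2716.

2716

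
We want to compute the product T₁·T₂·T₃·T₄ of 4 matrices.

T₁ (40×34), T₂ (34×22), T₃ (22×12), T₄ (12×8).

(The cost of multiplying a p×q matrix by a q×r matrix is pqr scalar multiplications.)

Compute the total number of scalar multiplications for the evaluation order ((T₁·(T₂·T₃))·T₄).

29136

(T₂·T₃): 34×22 by 22×12 → 34×12, cost 34·22·12 = 8976
(T₁·(T₂·T₃)): 40×34 by 34×12 → 40×12, cost 40·34·12 = 16320; cumulative 25296
((T₁·(T₂·T₃))·T₄): 40×12 by 12×8 → 40×8, cost 40·12·8 = 3840; cumulative 29136
Total: 29136 scalar multiplications.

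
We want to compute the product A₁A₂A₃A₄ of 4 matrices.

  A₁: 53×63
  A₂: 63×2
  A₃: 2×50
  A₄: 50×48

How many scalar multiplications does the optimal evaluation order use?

16566

Adjacent pairs: A₁A₂ = 53·63·2 = 6678; A₂A₃ = 63·2·50 = 6300; A₃A₄ = 2·50·48 = 4800.
Length 3: A₁..A₃: k=1: 0+6300+53·63·50=173250; k=2: 6678+0+53·2·50=11978 → min 11978 | A₂..A₄: k=2: 0+4800+63·2·48=10848; k=3: 6300+0+63·50·48=157500 → min 10848.
Length 4: A₁..A₄: k=1: 0+10848+53·63·48=171120; k=2: 6678+4800+53·2·48=16566; k=3: 11978+0+53·50·48=139178 → min 16566.
Optimal order: ((A₁A₂)(A₃A₄)) with cost 16566.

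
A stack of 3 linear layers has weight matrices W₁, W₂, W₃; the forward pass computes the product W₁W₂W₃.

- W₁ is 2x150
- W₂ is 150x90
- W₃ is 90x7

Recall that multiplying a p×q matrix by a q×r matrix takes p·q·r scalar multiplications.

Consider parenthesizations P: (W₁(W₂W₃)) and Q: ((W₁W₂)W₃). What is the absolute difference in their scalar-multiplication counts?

Order P = (W₁(W₂W₃)): (W₂W₃): 150×90 by 90×7 → 150×7, cost 150·90·7 = 94500; (W₁(W₂W₃)): 2×150 by 150×7 → 2×7, cost 2·150·7 = 2100; cumulative 96600. Total 96600.
Order Q = ((W₁W₂)W₃): (W₁W₂): 2×150 by 150×90 → 2×90, cost 2·150·90 = 27000; ((W₁W₂)W₃): 2×90 by 90×7 → 2×7, cost 2·90·7 = 1260; cumulative 28260. Total 28260.
Difference: |96600 − 28260| = 68340.

68340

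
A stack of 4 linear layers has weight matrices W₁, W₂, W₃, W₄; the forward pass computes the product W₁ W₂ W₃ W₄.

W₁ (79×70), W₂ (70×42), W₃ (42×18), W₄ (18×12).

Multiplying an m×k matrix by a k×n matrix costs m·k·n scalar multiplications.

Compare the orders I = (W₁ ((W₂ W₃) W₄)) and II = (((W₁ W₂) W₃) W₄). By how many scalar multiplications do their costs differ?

Order I = (W₁ ((W₂ W₃) W₄)): (W₂ W₃): 70×42 by 42×18 → 70×18, cost 70·42·18 = 52920; ((W₂ W₃) W₄): 70×18 by 18×12 → 70×12, cost 70·18·12 = 15120; cumulative 68040; (W₁ ((W₂ W₃) W₄)): 79×70 by 70×12 → 79×12, cost 79·70·12 = 66360; cumulative 134400. Total 134400.
Order II = (((W₁ W₂) W₃) W₄): (W₁ W₂): 79×70 by 70×42 → 79×42, cost 79·70·42 = 232260; ((W₁ W₂) W₃): 79×42 by 42×18 → 79×18, cost 79·42·18 = 59724; cumulative 291984; (((W₁ W₂) W₃) W₄): 79×18 by 18×12 → 79×12, cost 79·18·12 = 17064; cumulative 309048. Total 309048.
Difference: |134400 − 309048| = 174648.

174648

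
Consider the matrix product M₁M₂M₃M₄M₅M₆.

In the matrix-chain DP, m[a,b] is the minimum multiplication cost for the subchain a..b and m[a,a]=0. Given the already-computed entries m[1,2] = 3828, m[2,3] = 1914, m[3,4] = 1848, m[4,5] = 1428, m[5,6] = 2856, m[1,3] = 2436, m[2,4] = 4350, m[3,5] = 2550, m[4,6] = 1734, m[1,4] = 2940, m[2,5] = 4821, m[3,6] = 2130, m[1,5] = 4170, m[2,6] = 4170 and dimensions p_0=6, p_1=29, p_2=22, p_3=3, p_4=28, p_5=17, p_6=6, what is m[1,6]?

m[1,6] = min over k∈[1,5] of m[1,k]+m[k+1,6]+p_{0}·p_k·p_{6}.
k=1: 0 + 4170 + 6·29·6 = 5214; k=2: 3828 + 2130 + 6·22·6 = 6750; k=3: 2436 + 1734 + 6·3·6 = 4278; k=4: 2940 + 2856 + 6·28·6 = 6804; k=5: 4170 + 0 + 6·17·6 = 4782.
Minimum: 4278 at k=3.

4278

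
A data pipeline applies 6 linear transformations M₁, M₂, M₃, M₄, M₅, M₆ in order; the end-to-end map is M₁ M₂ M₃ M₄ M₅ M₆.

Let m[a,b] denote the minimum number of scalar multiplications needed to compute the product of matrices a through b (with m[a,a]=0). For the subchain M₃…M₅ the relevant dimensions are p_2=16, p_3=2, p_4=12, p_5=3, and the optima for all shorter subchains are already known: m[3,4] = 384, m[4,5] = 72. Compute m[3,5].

m[3,5] = min over k∈[3,4] of m[3,k]+m[k+1,5]+p_{2}·p_k·p_{5}.
k=3: 0 + 72 + 16·2·3 = 168; k=4: 384 + 0 + 16·12·3 = 960.
Minimum: 168 at k=3.

168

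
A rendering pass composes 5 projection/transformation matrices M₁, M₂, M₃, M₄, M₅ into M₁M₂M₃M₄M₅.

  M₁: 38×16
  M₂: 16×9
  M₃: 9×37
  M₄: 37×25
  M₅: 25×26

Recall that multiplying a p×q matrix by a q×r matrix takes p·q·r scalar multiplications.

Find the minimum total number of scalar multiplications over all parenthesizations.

Adjacent pairs: M₁M₂ = 38·16·9 = 5472; M₂M₃ = 16·9·37 = 5328; M₃M₄ = 9·37·25 = 8325; M₄M₅ = 37·25·26 = 24050.
Length 3: M₁..M₃: k=1: 0+5328+38·16·37=27824; k=2: 5472+0+38·9·37=18126 → min 18126 | M₂..M₄: k=2: 0+8325+16·9·25=11925; k=3: 5328+0+16·37·25=20128 → min 11925 | M₃..M₅: k=3: 0+24050+9·37·26=32708; k=4: 8325+0+9·25·26=14175 → min 14175.
Length 4: M₁..M₄: k=1: 0+11925+38·16·25=27125; k=2: 5472+8325+38·9·25=22347; k=3: 18126+0+38·37·25=53276 → min 22347 | M₂..M₅: k=2: 0+14175+16·9·26=17919; k=3: 5328+24050+16·37·26=44770; k=4: 11925+0+16·25·26=22325 → min 17919.
Length 5: M₁..M₅: k=1: 0+17919+38·16·26=33727; k=2: 5472+14175+38·9·26=28539; k=3: 18126+24050+38·37·26=78732; k=4: 22347+0+38·25·26=47047 → min 28539.
Optimal order: ((M₁M₂)((M₃M₄)M₅)) with cost 28539.

28539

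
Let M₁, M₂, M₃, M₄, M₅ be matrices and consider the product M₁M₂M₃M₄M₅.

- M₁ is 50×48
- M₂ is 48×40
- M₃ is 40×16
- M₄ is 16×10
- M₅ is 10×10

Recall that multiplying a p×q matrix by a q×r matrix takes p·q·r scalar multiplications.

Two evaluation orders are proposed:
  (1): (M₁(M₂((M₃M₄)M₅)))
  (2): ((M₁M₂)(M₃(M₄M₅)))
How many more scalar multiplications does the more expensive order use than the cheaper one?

70400

Order (1) = (M₁(M₂((M₃M₄)M₅))): (M₃M₄): 40×16 by 16×10 → 40×10, cost 40·16·10 = 6400; ((M₃M₄)M₅): 40×10 by 10×10 → 40×10, cost 40·10·10 = 4000; cumulative 10400; (M₂((M₃M₄)M₅)): 48×40 by 40×10 → 48×10, cost 48·40·10 = 19200; cumulative 29600; (M₁(M₂((M₃M₄)M₅))): 50×48 by 48×10 → 50×10, cost 50·48·10 = 24000; cumulative 53600. Total 53600.
Order (2) = ((M₁M₂)(M₃(M₄M₅))): (M₁M₂): 50×48 by 48×40 → 50×40, cost 50·48·40 = 96000; (M₄M₅): 16×10 by 10×10 → 16×10, cost 16·10·10 = 1600; (M₃(M₄M₅)): 40×16 by 16×10 → 40×10, cost 40·16·10 = 6400; cumulative 8000; ((M₁M₂)(M₃(M₄M₅))): 50×40 by 40×10 → 50×10, cost 50·40·10 = 20000; cumulative 124000. Total 124000.
Difference: |53600 − 124000| = 70400.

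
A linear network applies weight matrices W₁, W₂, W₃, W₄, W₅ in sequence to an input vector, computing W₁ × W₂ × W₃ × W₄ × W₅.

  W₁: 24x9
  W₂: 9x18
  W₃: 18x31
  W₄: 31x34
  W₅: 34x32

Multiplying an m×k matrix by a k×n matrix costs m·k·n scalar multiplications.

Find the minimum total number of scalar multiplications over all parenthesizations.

Adjacent pairs: W₁W₂ = 24·9·18 = 3888; W₂W₃ = 9·18·31 = 5022; W₃W₄ = 18·31·34 = 18972; W₄W₅ = 31·34·32 = 33728.
Length 3: W₁..W₃: k=1: 0+5022+24·9·31=11718; k=2: 3888+0+24·18·31=17280 → min 11718 | W₂..W₄: k=2: 0+18972+9·18·34=24480; k=3: 5022+0+9·31·34=14508 → min 14508 | W₃..W₅: k=3: 0+33728+18·31·32=51584; k=4: 18972+0+18·34·32=38556 → min 38556.
Length 4: W₁..W₄: k=1: 0+14508+24·9·34=21852; k=2: 3888+18972+24·18·34=37548; k=3: 11718+0+24·31·34=37014 → min 21852 | W₂..W₅: k=2: 0+38556+9·18·32=43740; k=3: 5022+33728+9·31·32=47678; k=4: 14508+0+9·34·32=24300 → min 24300.
Length 5: W₁..W₅: k=1: 0+24300+24·9·32=31212; k=2: 3888+38556+24·18·32=56268; k=3: 11718+33728+24·31·32=69254; k=4: 21852+0+24·34·32=47964 → min 31212.
Optimal order: (W₁ × (((W₂ × W₃) × W₄) × W₅)) with cost 31212.

31212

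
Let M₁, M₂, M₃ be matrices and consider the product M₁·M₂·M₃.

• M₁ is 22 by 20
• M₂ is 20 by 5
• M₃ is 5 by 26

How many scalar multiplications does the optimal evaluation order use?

Order (M₁·(M₂·M₃)): (M₂·M₃): 20×5 by 5×26 → 20×26, cost 20·5·26 = 2600; (M₁·(M₂·M₃)): 22×20 by 20×26 → 22×26, cost 22·20·26 = 11440; cumulative 14040. Total 14040.
Order ((M₁·M₂)·M₃): (M₁·M₂): 22×20 by 20×5 → 22×5, cost 22·20·5 = 2200; ((M₁·M₂)·M₃): 22×5 by 5×26 → 22×26, cost 22·5·26 = 2860; cumulative 5060. Total 5060.
Minimum: 5060.

5060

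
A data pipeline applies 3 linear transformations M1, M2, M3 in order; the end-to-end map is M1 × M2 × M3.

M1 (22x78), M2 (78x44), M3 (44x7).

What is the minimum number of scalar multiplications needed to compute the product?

Order (M1 × (M2 × M3)): (M2 × M3): 78×44 by 44×7 → 78×7, cost 78·44·7 = 24024; (M1 × (M2 × M3)): 22×78 by 78×7 → 22×7, cost 22·78·7 = 12012; cumulative 36036. Total 36036.
Order ((M1 × M2) × M3): (M1 × M2): 22×78 by 78×44 → 22×44, cost 22·78·44 = 75504; ((M1 × M2) × M3): 22×44 by 44×7 → 22×7, cost 22·44·7 = 6776; cumulative 82280. Total 82280.
Minimum: 36036.

36036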